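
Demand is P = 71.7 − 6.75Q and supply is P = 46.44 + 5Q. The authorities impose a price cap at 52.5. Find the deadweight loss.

5.17

Competitive equilibrium: 71.7 − 6.75Q = 46.44 + 5Q → Q* = 2.1498, P* = 57.1889.
At the ceiling P = 52.5, quantity supplied = (52.5 − 46.44)/5 = 1.212.
Willingness to pay at Q' = 1.212: 71.7 − 6.75·1.212 = 63.519.
ΔQ = 2.1498 − 1.212 = 0.9378; wedge = 63.519 − 52.5 = 11.019.
The triangle = ½ × 0.9378 × 11.019 = 5.17.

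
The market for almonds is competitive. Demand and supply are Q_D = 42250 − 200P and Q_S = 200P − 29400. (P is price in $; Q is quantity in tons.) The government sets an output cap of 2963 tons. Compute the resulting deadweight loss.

In inverse form: demand P = 211.25 − 0.005Q, supply P = 147 + 0.005Q.
Competitive equilibrium: 211.25 − 0.005Q = 147 + 0.005Q → Q* = 6425, P* = 179.125.
At Q = 2963: demand price = 211.25 − 0.005·2963 = 196.435; supply price = 147 + 0.005·2963 = 161.815.
ΔQ = 6425 − 2963 = 3462; wedge = 196.435 − 161.815 = 34.62.
Welfare loss = ½ × 3462 × 34.62 = $59927.22.

$59927.22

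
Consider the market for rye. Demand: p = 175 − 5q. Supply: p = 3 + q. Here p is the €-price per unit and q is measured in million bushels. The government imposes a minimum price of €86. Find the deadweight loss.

€354.25 million

Competitive equilibrium: 175 − 5q = 3 + q → q* = 28.6667, p* = 31.6667.
At the floor p = 86, quantity demanded = (175 − 86)/5 = 17.8.
Sellers' marginal cost at q' = 17.8: 3 + 1·17.8 = 20.8.
Δq = 28.6667 − 17.8 = 10.8667; wedge = 86 − 20.8 = 65.2.
DWL = ½ × 10.8667 × 65.2 = €354.25 million.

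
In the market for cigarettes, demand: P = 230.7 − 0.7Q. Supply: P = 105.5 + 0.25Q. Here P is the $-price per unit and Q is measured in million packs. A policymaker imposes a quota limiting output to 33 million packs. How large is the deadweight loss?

$4635.70 million

Competitive equilibrium: 230.7 − 0.7Q = 105.5 + 0.25Q → Q* = 131.7895, P* = 138.4474.
At Q = 33: demand price = 230.7 − 0.7·33 = 207.6; supply price = 105.5 + 0.25·33 = 113.75.
ΔQ = 131.7895 − 33 = 98.7895; wedge = 207.6 − 113.75 = 93.85.
Welfare loss = ½ × 98.7895 × 93.85 = $4635.70 million.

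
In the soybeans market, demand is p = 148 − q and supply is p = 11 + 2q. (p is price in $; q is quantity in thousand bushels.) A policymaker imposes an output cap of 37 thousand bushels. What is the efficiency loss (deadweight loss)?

$112.67 thousand

Competitive equilibrium: 148 − q = 11 + 2q → q* = 45.6667, p* = 102.3333.
At q = 37: demand price = 148 − 1·37 = 111; supply price = 11 + 2·37 = 85.
Δq = 45.6667 − 37 = 8.6667; wedge = 111 − 85 = 26.
Deadweight loss = ½ × 8.6667 × 26 = $112.67 thousand.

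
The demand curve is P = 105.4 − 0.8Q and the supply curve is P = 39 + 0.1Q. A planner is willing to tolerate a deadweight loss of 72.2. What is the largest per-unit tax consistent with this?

Competitive equilibrium: 105.4 − 0.8Q = 39 + 0.1Q → Q* = 73.7778, P* = 46.3778.
A tax t gives ΔQ = t/0.9 and wedge t, so DWL = t²/1.8.
t²/1.8 = 72.2 → t² = 129.96 → t = 11.4.

11.4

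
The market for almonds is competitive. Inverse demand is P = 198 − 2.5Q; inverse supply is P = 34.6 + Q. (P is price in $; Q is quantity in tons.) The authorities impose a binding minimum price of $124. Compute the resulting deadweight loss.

$510.86

Competitive equilibrium: 198 − 2.5Q = 34.6 + Q → Q* = 46.6857, P* = 81.2857.
At the floor P = 124, quantity demanded = (198 − 124)/2.5 = 29.6.
Sellers' marginal cost at Q' = 29.6: 34.6 + 1·29.6 = 64.2.
ΔQ = 46.6857 − 29.6 = 17.0857; wedge = 124 − 64.2 = 59.8.
The triangle = ½ × 17.0857 × 59.8 = $510.86.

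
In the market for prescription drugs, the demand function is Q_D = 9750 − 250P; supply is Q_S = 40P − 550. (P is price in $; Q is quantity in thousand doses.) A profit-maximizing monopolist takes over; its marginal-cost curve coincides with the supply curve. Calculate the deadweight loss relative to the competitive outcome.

In inverse form: demand P = 39 − 0.004Q, supply P = 13.75 + 0.025Q.
Competitive equilibrium: 39 − 0.004Q = 13.75 + 0.025Q → Q* = 870.6897, P* = 35.5172.
Marginal revenue: MR = 39 − 0.008Q. Set MR = MC: 39 − 0.008Q = 13.75 + 0.025Q → Q_m = 765.1515.
Price P_m = 39 − 0.004·765.1515 = 35.9394; MC(Q_m) = 13.75 + 0.025·765.1515 = 32.8788.
Competitive Q* = 870.6897, so ΔQ = 105.5382; wedge = 35.9394 − 32.8788 = 3.0606.
Deadweight loss = ½ × 105.5382 × 3.0606 = $161.51 thousand.

$161.51 thousand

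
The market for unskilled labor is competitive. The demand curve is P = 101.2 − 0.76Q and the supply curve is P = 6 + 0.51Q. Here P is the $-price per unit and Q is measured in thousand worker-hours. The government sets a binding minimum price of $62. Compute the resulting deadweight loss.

Competitive equilibrium: 101.2 − 0.76Q = 6 + 0.51Q → Q* = 74.9606, P* = 44.2299.
At the floor P = 62, quantity demanded = (101.2 − 62)/0.76 = 51.5789.
Sellers' marginal cost at Q' = 51.5789: 6 + 0.51·51.5789 = 32.3052.
ΔQ = 74.9606 − 51.5789 = 23.3817; wedge = 62 − 32.3052 = 29.6948.
Deadweight loss = ½ × 23.3817 × 29.6948 = $347.16 thousand.

$347.16 thousand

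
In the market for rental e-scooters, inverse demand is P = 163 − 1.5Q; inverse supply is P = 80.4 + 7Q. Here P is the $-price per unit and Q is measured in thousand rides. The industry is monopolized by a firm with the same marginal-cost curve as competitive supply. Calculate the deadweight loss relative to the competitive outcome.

$9.03 thousand

Competitive equilibrium: 163 − 1.5Q = 80.4 + 7Q → Q* = 9.7176, P* = 148.4235.
Marginal revenue: MR = 163 − 3Q. Set MR = MC: 163 − 3Q = 80.4 + 7Q → Q_m = 8.26.
Price P_m = 163 − 1.5·8.26 = 150.61; MC(Q_m) = 80.4 + 7·8.26 = 138.22.
Competitive Q* = 9.7176, so ΔQ = 1.4576; wedge = 150.61 − 138.22 = 12.39.
Deadweight loss = ½ × 1.4576 × 12.39 = $9.03 thousand.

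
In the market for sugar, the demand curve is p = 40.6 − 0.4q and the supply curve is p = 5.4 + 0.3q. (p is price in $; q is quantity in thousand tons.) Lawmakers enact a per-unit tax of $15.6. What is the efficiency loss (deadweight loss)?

$173.83 thousand

Competitive equilibrium: 40.6 − 0.4q = 5.4 + 0.3q → q* = 50.2857, p* = 20.4857.
With the tax, the buyer price exceeds the seller price by 15.6: (40.6 − 0.4q) − (5.4 + 0.3q) = 15.6 → q' = 28.
Δq = 50.2857 − 28 = 22.2857; the wedge equals the tax, 15.6.
DWL = ½ × 22.2857 × 15.6 = $173.83 thousand.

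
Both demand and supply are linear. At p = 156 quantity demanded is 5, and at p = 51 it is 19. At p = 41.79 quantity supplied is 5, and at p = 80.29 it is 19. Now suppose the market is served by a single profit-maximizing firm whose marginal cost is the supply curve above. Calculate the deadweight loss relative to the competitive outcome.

238.43

Demand slope = (51 − 156)/(19 − 5) = −7.5, so p = 193.5 − 7.5q.
Supply slope = (80.29 − 41.79)/(19 − 5) = 2.75, so p = 28.04 + 2.75q.
Competitive equilibrium: 193.5 − 7.5q = 28.04 + 2.75q → q* = 16.1424, p* = 72.4317.
Marginal revenue: MR = 193.5 − 15q. Set MR = MC: 193.5 − 15q = 28.04 + 2.75q → q_m = 9.3217.
Price p_m = 193.5 − 7.5·9.3217 = 123.5873; MC(q_m) = 28.04 + 2.75·9.3217 = 53.6747.
Competitive q* = 16.1424, so Δq = 6.8207; wedge = 123.5873 − 53.6747 = 69.9126.
Welfare loss = ½ × 6.8207 × 69.9126 = 238.43.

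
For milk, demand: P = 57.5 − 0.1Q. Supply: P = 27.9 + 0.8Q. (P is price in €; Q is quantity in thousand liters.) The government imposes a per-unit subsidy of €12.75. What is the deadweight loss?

Competitive equilibrium: 57.5 − 0.1Q = 27.9 + 0.8Q → Q* = 32.8889, P* = 54.2111.
The subsidy lowers effective supply by 12.75: P = 15.15 + 0.8Q.
New quantity: 57.5 − 0.1Q = 15.15 + 0.8Q → Q' = 47.0556.
Overproduction ΔQ = 47.0556 − 32.8889 = 14.1667; wedge = subsidy = 12.75.
Welfare loss = ½ × 14.1667 × 12.75 = €90.31 thousand.

€90.31 thousand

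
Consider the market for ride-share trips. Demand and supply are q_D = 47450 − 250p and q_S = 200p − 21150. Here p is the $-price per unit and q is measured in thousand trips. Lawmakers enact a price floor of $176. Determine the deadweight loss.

In inverse form: demand p = 189.8 − 0.004q, supply p = 105.75 + 0.005q.
Competitive equilibrium: 189.8 − 0.004q = 105.75 + 0.005q → q* = 9338.8889, p* = 152.4444.
At the floor p = 176, quantity demanded = (189.8 − 176)/0.004 = 3450.
Sellers' marginal cost at q' = 3450: 105.75 + 0.005·3450 = 123.
Δq = 9338.8889 − 3450 = 5888.8889; wedge = 176 − 123 = 53.
Welfare loss = ½ × 5888.8889 × 53 = $156055.56 thousand.

$156055.56 thousand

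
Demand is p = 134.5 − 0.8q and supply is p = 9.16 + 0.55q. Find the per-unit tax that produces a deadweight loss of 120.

Competitive equilibrium: 134.5 − 0.8q = 9.16 + 0.55q → q* = 92.8444, p* = 60.2244.
A tax t gives Δq = t/1.35 and wedge t, so DWL = t²/2.7.
t²/2.7 = 120 → t² = 324 → t = 18.

18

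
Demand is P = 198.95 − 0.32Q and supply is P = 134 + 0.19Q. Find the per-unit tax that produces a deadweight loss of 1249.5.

35.7

Competitive equilibrium: 198.95 − 0.32Q = 134 + 0.19Q → Q* = 127.3529, P* = 158.1971.
A tax t gives ΔQ = t/0.51 and wedge t, so DWL = t²/1.02.
t²/1.02 = 1249.5 → t² = 1274.49 → t = 35.7.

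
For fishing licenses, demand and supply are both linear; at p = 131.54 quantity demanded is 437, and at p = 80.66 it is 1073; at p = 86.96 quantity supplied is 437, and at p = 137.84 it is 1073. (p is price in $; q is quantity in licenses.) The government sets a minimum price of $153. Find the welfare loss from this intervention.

Demand slope = (80.66 − 131.54)/(1073 − 437) = −0.08, so p = 166.5 − 0.08q.
Supply slope = (137.84 − 86.96)/(1073 − 437) = 0.08, so p = 52 + 0.08q.
Competitive equilibrium: 166.5 − 0.08q = 52 + 0.08q → q* = 715.625, p* = 109.25.
At the floor p = 153, quantity demanded = (166.5 − 153)/0.08 = 168.75.
Sellers' marginal cost at q' = 168.75: 52 + 0.08·168.75 = 65.5.
Δq = 715.625 − 168.75 = 546.875; wedge = 153 − 65.5 = 87.5.
The triangle = ½ × 546.875 × 87.5 = $23925.78.

$23925.78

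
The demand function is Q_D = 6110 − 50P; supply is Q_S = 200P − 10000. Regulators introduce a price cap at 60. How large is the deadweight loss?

9856.80

In inverse form: demand P = 122.2 − 0.02Q, supply P = 50 + 0.005Q.
Competitive equilibrium: 122.2 − 0.02Q = 50 + 0.005Q → Q* = 2888, P* = 64.44.
At the ceiling P = 60, quantity supplied = (60 − 50)/0.005 = 2000.
Willingness to pay at Q' = 2000: 122.2 − 0.02·2000 = 82.2.
ΔQ = 2888 − 2000 = 888; wedge = 82.2 − 60 = 22.2.
Deadweight loss = ½ × 888 × 22.2 = 9856.80.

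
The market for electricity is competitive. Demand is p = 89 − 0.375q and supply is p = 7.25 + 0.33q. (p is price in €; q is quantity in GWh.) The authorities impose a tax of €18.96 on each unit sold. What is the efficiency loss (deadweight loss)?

Competitive equilibrium: 89 − 0.375q = 7.25 + 0.33q → q* = 115.9574, p* = 45.516.
With the tax, the buyer price exceeds the seller price by 18.96: (89 − 0.375q) − (7.25 + 0.33q) = 18.96 → q' = 89.0638.
Δq = 115.9574 − 89.0638 = 26.8936; the wedge equals the tax, 18.96.
Deadweight loss = ½ × 26.8936 × 18.96 = €254.95.

€254.95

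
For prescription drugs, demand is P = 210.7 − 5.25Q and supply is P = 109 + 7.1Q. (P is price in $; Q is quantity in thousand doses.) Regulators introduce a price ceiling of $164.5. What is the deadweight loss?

Competitive equilibrium: 210.7 − 5.25Q = 109 + 7.1Q → Q* = 8.2348, P* = 167.4672.
At the ceiling P = 164.5, quantity supplied = (164.5 − 109)/7.1 = 7.8169.
Willingness to pay at Q' = 7.8169: 210.7 − 5.25·7.8169 = 169.6613.
ΔQ = 8.2348 − 7.8169 = 0.4179; wedge = 169.6613 − 164.5 = 5.1613.
Welfare loss = ½ × 0.4179 × 5.1613 = $1.08 thousand.

$1.08 thousand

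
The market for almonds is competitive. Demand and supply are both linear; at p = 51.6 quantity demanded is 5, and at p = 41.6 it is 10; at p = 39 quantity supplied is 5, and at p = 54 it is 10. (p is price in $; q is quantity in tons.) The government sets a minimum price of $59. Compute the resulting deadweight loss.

$96.721

Demand slope = (41.6 − 51.6)/(10 − 5) = −2, so p = 61.6 − 2q.
Supply slope = (54 − 39)/(10 − 5) = 3, so p = 24 + 3q.
Competitive equilibrium: 61.6 − 2q = 24 + 3q → q* = 7.52, p* = 46.56.
At the floor p = 59, quantity demanded = (61.6 − 59)/2 = 1.3.
Sellers' marginal cost at q' = 1.3: 24 + 3·1.3 = 27.9.
Δq = 7.52 − 1.3 = 6.22; wedge = 59 − 27.9 = 31.1.
Welfare loss = ½ × 6.22 × 31.1 = $96.721.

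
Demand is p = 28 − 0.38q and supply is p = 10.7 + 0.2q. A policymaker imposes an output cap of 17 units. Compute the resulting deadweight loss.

Competitive equilibrium: 28 − 0.38q = 10.7 + 0.2q → q* = 29.8276, p* = 16.6655.
At q = 17: demand price = 28 − 0.38·17 = 21.54; supply price = 10.7 + 0.2·17 = 14.1.
Δq = 29.8276 − 17 = 12.8276; wedge = 21.54 − 14.1 = 7.44.
DWL = ½ × 12.8276 × 7.44 = 47.72.

47.72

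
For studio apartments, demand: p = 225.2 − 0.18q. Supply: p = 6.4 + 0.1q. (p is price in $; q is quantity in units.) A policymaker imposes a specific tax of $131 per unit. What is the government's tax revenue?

$41077.86

Competitive equilibrium: 225.2 − 0.18q = 6.4 + 0.1q → q* = 781.42857, p* = 84.54286.
With the tax, the buyer price exceeds the seller price by 131: (225.2 − 0.18q) − (6.4 + 0.1q) = 131 → q' = 313.57143.
Tax revenue = 131 × 313.57143 = $41077.86.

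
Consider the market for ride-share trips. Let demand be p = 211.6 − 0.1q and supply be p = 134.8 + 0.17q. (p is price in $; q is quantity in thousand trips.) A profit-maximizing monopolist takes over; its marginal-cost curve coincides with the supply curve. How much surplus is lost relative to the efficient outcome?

$797.86 thousand

Competitive equilibrium: 211.6 − 0.1q = 134.8 + 0.17q → q* = 284.44444, p* = 183.15556.
Marginal revenue: MR = 211.6 − 0.2q. Set MR = MC: 211.6 − 0.2q = 134.8 + 0.17q → q_m = 207.56757.
Price p_m = 211.6 − 0.1·207.56757 = 190.84324; MC(q_m) = 134.8 + 0.17·207.56757 = 170.08649.
Competitive q* = 284.44444, so Δq = 76.87687; wedge = 190.84324 − 170.08649 = 20.75675.
DWL = ½ × 76.87687 × 20.75675 = $797.86 thousand.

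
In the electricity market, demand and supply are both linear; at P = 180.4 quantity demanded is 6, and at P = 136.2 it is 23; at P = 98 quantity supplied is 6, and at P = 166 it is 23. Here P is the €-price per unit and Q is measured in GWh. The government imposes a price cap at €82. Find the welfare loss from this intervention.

Demand slope = (136.2 − 180.4)/(23 − 6) = −2.6, so P = 196 − 2.6Q.
Supply slope = (166 − 98)/(23 − 6) = 4, so P = 74 + 4Q.
Competitive equilibrium: 196 − 2.6Q = 74 + 4Q → Q* = 18.48485, P* = 147.93939.
At the ceiling P = 82, quantity supplied = (82 − 74)/4 = 2.
Willingness to pay at Q' = 2: 196 − 2.6·2 = 190.8.
ΔQ = 18.48485 − 2 = 16.48485; wedge = 190.8 − 82 = 108.8.
DWL = ½ × 16.48485 × 108.8 = €896.78.

€896.78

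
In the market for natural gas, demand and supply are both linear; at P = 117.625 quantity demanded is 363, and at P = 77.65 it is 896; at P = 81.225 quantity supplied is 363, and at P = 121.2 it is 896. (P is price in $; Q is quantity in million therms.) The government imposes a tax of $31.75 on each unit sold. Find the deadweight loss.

$3360.21 million

Demand slope = (77.65 − 117.625)/(896 − 363) = −0.075, so P = 144.85 − 0.075Q.
Supply slope = (121.2 − 81.225)/(896 − 363) = 0.075, so P = 54 + 0.075Q.
Competitive equilibrium: 144.85 − 0.075Q = 54 + 0.075Q → Q* = 605.6667, P* = 99.425.
With the tax, the buyer price exceeds the seller price by 31.75: (144.85 − 0.075Q) − (54 + 0.075Q) = 31.75 → Q' = 394.
ΔQ = 605.6667 − 394 = 211.6667; the wedge equals the tax, 31.75.
DWL = ½ × 211.6667 × 31.75 = $3360.21 million.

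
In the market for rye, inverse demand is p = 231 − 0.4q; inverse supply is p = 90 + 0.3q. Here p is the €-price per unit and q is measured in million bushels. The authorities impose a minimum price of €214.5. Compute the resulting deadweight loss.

€8980.01 million

Competitive equilibrium: 231 − 0.4q = 90 + 0.3q → q* = 201.4286, p* = 150.4286.
At the floor p = 214.5, quantity demanded = (231 − 214.5)/0.4 = 41.25.
Sellers' marginal cost at q' = 41.25: 90 + 0.3·41.25 = 102.375.
Δq = 201.4286 − 41.25 = 160.1786; wedge = 214.5 − 102.375 = 112.125.
The triangle = ½ × 160.1786 × 112.125 = €8980.01 million.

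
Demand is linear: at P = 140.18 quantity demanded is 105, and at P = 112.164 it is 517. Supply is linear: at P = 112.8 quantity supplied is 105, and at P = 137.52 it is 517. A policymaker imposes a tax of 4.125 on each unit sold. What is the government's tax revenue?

1182.55

Demand slope = (112.164 − 140.18)/(517 − 105) = −0.068, so P = 147.32 − 0.068Q.
Supply slope = (137.52 − 112.8)/(517 − 105) = 0.06, so P = 106.5 + 0.06Q.
Competitive equilibrium: 147.32 − 0.068Q = 106.5 + 0.06Q → Q* = 318.9063, P* = 125.6344.
With the tax, the buyer price exceeds the seller price by 4.125: (147.32 − 0.068Q) − (106.5 + 0.06Q) = 4.125 → Q' = 286.6797.
Tax revenue = 4.125 × 286.6797 = 1182.55.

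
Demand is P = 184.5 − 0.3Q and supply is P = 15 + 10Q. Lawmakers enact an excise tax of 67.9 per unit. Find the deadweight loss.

Competitive equilibrium: 184.5 − 0.3Q = 15 + 10Q → Q* = 16.4563, P* = 179.5631.
With the tax, the buyer price exceeds the seller price by 67.9: (184.5 − 0.3Q) − (15 + 10Q) = 67.9 → Q' = 9.8641.
ΔQ = 16.4563 − 9.8641 = 6.5922; the wedge equals the tax, 67.9.
Welfare loss = ½ × 6.5922 × 67.9 = 223.81.

223.81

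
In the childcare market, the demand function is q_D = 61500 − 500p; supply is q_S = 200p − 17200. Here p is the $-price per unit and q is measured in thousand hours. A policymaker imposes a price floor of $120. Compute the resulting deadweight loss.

$50160.71 thousand

In inverse form: demand p = 123 − 0.002q, supply p = 86 + 0.005q.
Competitive equilibrium: 123 − 0.002q = 86 + 0.005q → q* = 5285.7143, p* = 112.4286.
At the floor p = 120, quantity demanded = (123 − 120)/0.002 = 1500.
Sellers' marginal cost at q' = 1500: 86 + 0.005·1500 = 93.5.
Δq = 5285.7143 − 1500 = 3785.7143; wedge = 120 − 93.5 = 26.5.
The triangle = ½ × 3785.7143 × 26.5 = $50160.71 thousand.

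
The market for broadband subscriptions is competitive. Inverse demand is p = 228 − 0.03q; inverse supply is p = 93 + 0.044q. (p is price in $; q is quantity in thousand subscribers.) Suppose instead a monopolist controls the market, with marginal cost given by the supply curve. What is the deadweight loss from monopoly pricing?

Competitive equilibrium: 228 − 0.03q = 93 + 0.044q → q* = 1824.3243, p* = 173.2703.
Marginal revenue: MR = 228 − 0.06q. Set MR = MC: 228 − 0.06q = 93 + 0.044q → q_m = 1298.0769.
Price p_m = 228 − 0.03·1298.0769 = 189.0577; MC(q_m) = 93 + 0.044·1298.0769 = 150.1154.
Competitive q* = 1824.3243, so Δq = 526.2474; wedge = 189.0577 − 150.1154 = 38.9423.
Welfare loss = ½ × 526.2474 × 38.9423 = $10246.64 thousand.

$10246.64 thousand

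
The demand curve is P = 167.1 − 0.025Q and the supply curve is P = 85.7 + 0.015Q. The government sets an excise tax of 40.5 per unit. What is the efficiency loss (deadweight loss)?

Competitive equilibrium: 167.1 − 0.025Q = 85.7 + 0.015Q → Q* = 2035, P* = 116.225.
With the tax, the buyer price exceeds the seller price by 40.5: (167.1 − 0.025Q) − (85.7 + 0.015Q) = 40.5 → Q' = 1022.5.
ΔQ = 2035 − 1022.5 = 1012.5; the wedge equals the tax, 40.5.
DWL = ½ × 1012.5 × 40.5 = 20503.125.

20503.125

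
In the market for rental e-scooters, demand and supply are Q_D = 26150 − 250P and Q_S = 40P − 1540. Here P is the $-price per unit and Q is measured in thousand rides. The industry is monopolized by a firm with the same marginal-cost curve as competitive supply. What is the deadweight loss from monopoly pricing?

In inverse form: demand P = 104.6 − 0.004Q, supply P = 38.5 + 0.025Q.
Competitive equilibrium: 104.6 − 0.004Q = 38.5 + 0.025Q → Q* = 2279.3103, P* = 95.4828.
Marginal revenue: MR = 104.6 − 0.008Q. Set MR = MC: 104.6 − 0.008Q = 38.5 + 0.025Q → Q_m = 2003.0303.
Price P_m = 104.6 − 0.004·2003.0303 = 96.5879; MC(Q_m) = 38.5 + 0.025·2003.0303 = 88.5758.
Competitive Q* = 2279.3103, so ΔQ = 276.28; wedge = 96.5879 − 88.5758 = 8.0121.
DWL = ½ × 276.28 × 8.0121 = $1106.79 thousand.

$1106.79 thousand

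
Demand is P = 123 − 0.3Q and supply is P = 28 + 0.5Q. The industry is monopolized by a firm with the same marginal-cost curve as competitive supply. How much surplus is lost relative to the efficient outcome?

Competitive equilibrium: 123 − 0.3Q = 28 + 0.5Q → Q* = 118.75, P* = 87.375.
Marginal revenue: MR = 123 − 0.6Q. Set MR = MC: 123 − 0.6Q = 28 + 0.5Q → Q_m = 86.3636.
Price P_m = 123 − 0.3·86.3636 = 97.0909; MC(Q_m) = 28 + 0.5·86.3636 = 71.1818.
Competitive Q* = 118.75, so ΔQ = 32.3864; wedge = 97.0909 − 71.1818 = 25.9091.
The triangle = ½ × 32.3864 × 25.9091 = 419.55.

419.55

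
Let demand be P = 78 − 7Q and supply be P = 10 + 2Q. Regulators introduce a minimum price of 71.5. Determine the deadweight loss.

197.63

Competitive equilibrium: 78 − 7Q = 10 + 2Q → Q* = 7.5556, P* = 25.1111.
At the floor P = 71.5, quantity demanded = (78 − 71.5)/7 = 0.9286.
Sellers' marginal cost at Q' = 0.9286: 10 + 2·0.9286 = 11.8572.
ΔQ = 7.5556 − 0.9286 = 6.627; wedge = 71.5 − 11.8572 = 59.6428.
Deadweight loss = ½ × 6.627 × 59.6428 = 197.63.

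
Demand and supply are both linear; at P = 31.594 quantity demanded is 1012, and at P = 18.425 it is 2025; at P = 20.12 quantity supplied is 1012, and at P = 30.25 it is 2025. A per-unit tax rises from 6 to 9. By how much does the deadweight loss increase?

Demand slope = (18.425 − 31.594)/(2025 − 1012) = −0.013, so P = 44.75 − 0.013Q.
Supply slope = (30.25 − 20.12)/(2025 − 1012) = 0.01, so P = 10 + 0.01Q.
Competitive equilibrium: 44.75 − 0.013Q = 10 + 0.01Q → Q* = 1510.8696, P* = 25.1087.
For a per-unit tax t: ΔQ = t/0.023, so DWL = ½·t·(t/0.023) = t²/0.046.
At t = 6: DWL = 782.609. At t = 9: DWL = 1760.87.
Increase = 1760.87 − 782.609 = 978.26.

978.26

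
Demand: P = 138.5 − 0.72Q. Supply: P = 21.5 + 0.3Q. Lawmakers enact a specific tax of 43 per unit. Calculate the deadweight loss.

906.37

Competitive equilibrium: 138.5 − 0.72Q = 21.5 + 0.3Q → Q* = 114.7059, P* = 55.9118.
With the tax, the buyer price exceeds the seller price by 43: (138.5 − 0.72Q) − (21.5 + 0.3Q) = 43 → Q' = 72.549.
ΔQ = 114.7059 − 72.549 = 42.1569; the wedge equals the tax, 43.
Welfare loss = ½ × 42.1569 × 43 = 906.37.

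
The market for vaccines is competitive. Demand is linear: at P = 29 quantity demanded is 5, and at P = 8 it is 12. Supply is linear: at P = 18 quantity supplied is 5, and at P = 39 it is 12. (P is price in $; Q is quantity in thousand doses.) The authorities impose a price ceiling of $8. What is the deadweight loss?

$80.08 thousand

Demand slope = (8 − 29)/(12 − 5) = −3, so P = 44 − 3Q.
Supply slope = (39 − 18)/(12 − 5) = 3, so P = 3 + 3Q.
Competitive equilibrium: 44 − 3Q = 3 + 3Q → Q* = 6.8333, P* = 23.5.
At the ceiling P = 8, quantity supplied = (8 − 3)/3 = 1.6667.
Willingness to pay at Q' = 1.6667: 44 − 3·1.6667 = 38.9999.
ΔQ = 6.8333 − 1.6667 = 5.1666; wedge = 38.9999 − 8 = 30.9999.
DWL = ½ × 5.1666 × 30.9999 = $80.08 thousand.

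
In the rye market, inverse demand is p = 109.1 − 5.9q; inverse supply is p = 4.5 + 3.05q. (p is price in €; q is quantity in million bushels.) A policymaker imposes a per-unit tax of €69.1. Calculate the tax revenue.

Competitive equilibrium: 109.1 − 5.9q = 4.5 + 3.05q → q* = 11.68715, p* = 40.14581.
With the tax, the buyer price exceeds the seller price by 69.1: (109.1 − 5.9q) − (4.5 + 3.05q) = 69.1 → q' = 3.96648.
Tax revenue = 69.1 × 3.96648 = €274.08 million.

€274.08 million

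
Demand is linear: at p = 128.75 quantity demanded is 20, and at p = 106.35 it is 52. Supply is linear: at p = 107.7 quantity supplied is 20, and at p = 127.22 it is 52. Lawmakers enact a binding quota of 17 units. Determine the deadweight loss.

238.17

Demand slope = (106.35 − 128.75)/(52 − 20) = −0.7, so p = 142.75 − 0.7q.
Supply slope = (127.22 − 107.7)/(52 − 20) = 0.61, so p = 95.5 + 0.61q.
Competitive equilibrium: 142.75 − 0.7q = 95.5 + 0.61q → q* = 36.0687, p* = 117.5019.
At q = 17: demand price = 142.75 − 0.7·17 = 130.85; supply price = 95.5 + 0.61·17 = 105.87.
Δq = 36.0687 − 17 = 19.0687; wedge = 130.85 − 105.87 = 24.98.
Welfare loss = ½ × 19.0687 × 24.98 = 238.17.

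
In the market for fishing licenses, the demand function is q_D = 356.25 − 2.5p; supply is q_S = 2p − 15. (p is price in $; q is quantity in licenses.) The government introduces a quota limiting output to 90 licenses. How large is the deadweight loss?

In inverse form: demand p = 142.5 − 0.4q, supply p = 7.5 + 0.5q.
Competitive equilibrium: 142.5 − 0.4q = 7.5 + 0.5q → q* = 150, p* = 82.5.
At q = 90: demand price = 142.5 − 0.4·90 = 106.5; supply price = 7.5 + 0.5·90 = 52.5.
Δq = 150 − 90 = 60; wedge = 106.5 − 52.5 = 54.
Deadweight loss = ½ × 60 × 54 = $1620.

$1620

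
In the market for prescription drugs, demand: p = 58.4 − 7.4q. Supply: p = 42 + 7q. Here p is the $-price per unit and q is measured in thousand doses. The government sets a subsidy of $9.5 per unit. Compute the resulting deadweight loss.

$3.13 thousand

Competitive equilibrium: 58.4 − 7.4q = 42 + 7q → q* = 1.1389, p* = 49.9722.
The subsidy lowers effective supply by 9.5: p = 32.5 + 7q.
New quantity: 58.4 − 7.4q = 32.5 + 7q → q' = 1.7986.
Overproduction Δq = 1.7986 − 1.1389 = 0.6597; wedge = subsidy = 9.5.
Deadweight loss = ½ × 0.6597 × 9.5 = $3.13 thousand.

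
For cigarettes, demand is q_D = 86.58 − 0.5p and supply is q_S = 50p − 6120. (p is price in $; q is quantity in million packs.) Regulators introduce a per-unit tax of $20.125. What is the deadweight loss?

In inverse form: demand p = 173.16 − 2q, supply p = 122.4 + 0.02q.
Competitive equilibrium: 173.16 − 2q = 122.4 + 0.02q → q* = 25.1287, p* = 122.9026.
With the tax, the buyer price exceeds the seller price by 20.125: (173.16 − 2q) − (122.4 + 0.02q) = 20.125 → q' = 15.1658.
Δq = 25.1287 − 15.1658 = 9.9629; the wedge equals the tax, 20.125.
Welfare loss = ½ × 9.9629 × 20.125 = $100.25 million.

$100.25 million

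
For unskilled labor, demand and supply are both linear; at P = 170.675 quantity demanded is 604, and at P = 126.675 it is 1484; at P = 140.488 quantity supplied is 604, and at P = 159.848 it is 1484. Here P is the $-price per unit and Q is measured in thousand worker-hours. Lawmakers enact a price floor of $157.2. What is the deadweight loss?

$807.45 thousand

Demand slope = (126.675 − 170.675)/(1484 − 604) = −0.05, so P = 200.875 − 0.05Q.
Supply slope = (159.848 − 140.488)/(1484 − 604) = 0.022, so P = 127.2 + 0.022Q.
Competitive equilibrium: 200.875 − 0.05Q = 127.2 + 0.022Q → Q* = 1023.2639, P* = 149.7118.
At the floor P = 157.2, quantity demanded = (200.875 − 157.2)/0.05 = 873.5.
Sellers' marginal cost at Q' = 873.5: 127.2 + 0.022·873.5 = 146.417.
ΔQ = 1023.2639 − 873.5 = 149.7639; wedge = 157.2 − 146.417 = 10.783.
DWL = ½ × 149.7639 × 10.783 = $807.45 thousand.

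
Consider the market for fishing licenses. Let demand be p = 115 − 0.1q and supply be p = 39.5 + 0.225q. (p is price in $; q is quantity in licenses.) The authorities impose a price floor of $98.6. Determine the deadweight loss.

$758.22

Competitive equilibrium: 115 − 0.1q = 39.5 + 0.225q → q* = 232.3077, p* = 91.7692.
At the floor p = 98.6, quantity demanded = (115 − 98.6)/0.1 = 164.
Sellers' marginal cost at q' = 164: 39.5 + 0.225·164 = 76.4.
Δq = 232.3077 − 164 = 68.3077; wedge = 98.6 − 76.4 = 22.2.
The triangle = ½ × 68.3077 × 22.2 = $758.22.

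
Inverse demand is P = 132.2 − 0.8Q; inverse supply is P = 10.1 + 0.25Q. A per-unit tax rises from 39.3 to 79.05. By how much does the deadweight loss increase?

Competitive equilibrium: 132.2 − 0.8Q = 10.1 + 0.25Q → Q* = 116.2857, P* = 39.1714.
For a per-unit tax t: ΔQ = t/1.05, so DWL = ½·t·(t/1.05) = t²/2.1.
At t = 39.3: DWL = 735.471. At t = 79.05: DWL = 2975.668.
Increase = 2975.668 − 735.471 = 2240.20.

2240.20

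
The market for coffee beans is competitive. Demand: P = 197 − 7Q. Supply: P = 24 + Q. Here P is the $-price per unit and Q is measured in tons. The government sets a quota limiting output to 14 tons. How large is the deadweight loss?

$232.56

Competitive equilibrium: 197 − 7Q = 24 + Q → Q* = 21.625, P* = 45.625.
At Q = 14: demand price = 197 − 7·14 = 99; supply price = 24 + 1·14 = 38.
ΔQ = 21.625 − 14 = 7.625; wedge = 99 − 38 = 61.
DWL = ½ × 7.625 × 61 = $232.56.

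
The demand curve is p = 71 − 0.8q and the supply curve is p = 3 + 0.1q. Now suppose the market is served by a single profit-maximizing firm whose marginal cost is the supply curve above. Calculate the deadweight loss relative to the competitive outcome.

Competitive equilibrium: 71 − 0.8q = 3 + 0.1q → q* = 75.5556, p* = 10.5556.
Marginal revenue: MR = 71 − 1.6q. Set MR = MC: 71 − 1.6q = 3 + 0.1q → q_m = 40.
Price p_m = 71 − 0.8·40 = 39; MC(q_m) = 3 + 0.1·40 = 7.
Competitive q* = 75.5556, so Δq = 35.5556; wedge = 39 − 7 = 32.
The triangle = ½ × 35.5556 × 32 = 568.89.

568.89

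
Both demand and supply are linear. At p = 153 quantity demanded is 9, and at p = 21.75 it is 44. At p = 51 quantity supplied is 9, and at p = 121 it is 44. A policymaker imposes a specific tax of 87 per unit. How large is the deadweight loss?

658.17

Demand slope = (21.75 − 153)/(44 − 9) = −3.75, so p = 186.75 − 3.75q.
Supply slope = (121 − 51)/(44 − 9) = 2, so p = 33 + 2q.
Competitive equilibrium: 186.75 − 3.75q = 33 + 2q → q* = 26.7391, p* = 86.4783.
With the tax, the buyer price exceeds the seller price by 87: (186.75 − 3.75q) − (33 + 2q) = 87 → q' = 11.6087.
Δq = 26.7391 − 11.6087 = 15.1304; the wedge equals the tax, 87.
Deadweight loss = ½ × 15.1304 × 87 = 658.17.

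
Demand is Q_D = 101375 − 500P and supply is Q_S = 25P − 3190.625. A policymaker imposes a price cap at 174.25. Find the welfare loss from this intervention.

8152.42

In inverse form: demand P = 202.75 − 0.002Q, supply P = 127.625 + 0.04Q.
Competitive equilibrium: 202.75 − 0.002Q = 127.625 + 0.04Q → Q* = 1788.69048, P* = 199.17262.
At the ceiling P = 174.25, quantity supplied = (174.25 − 127.625)/0.04 = 1165.625.
Willingness to pay at Q' = 1165.625: 202.75 − 0.002·1165.625 = 200.41875.
ΔQ = 1788.69048 − 1165.625 = 623.06548; wedge = 200.41875 − 174.25 = 26.16875.
The triangle = ½ × 623.06548 × 26.16875 = 8152.42.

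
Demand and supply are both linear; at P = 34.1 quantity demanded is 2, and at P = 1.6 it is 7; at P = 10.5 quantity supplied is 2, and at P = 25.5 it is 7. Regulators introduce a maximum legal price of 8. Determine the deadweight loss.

52.28

Demand slope = (1.6 − 34.1)/(7 − 2) = −6.5, so P = 47.1 − 6.5Q.
Supply slope = (25.5 − 10.5)/(7 − 2) = 3, so P = 4.5 + 3Q.
Competitive equilibrium: 47.1 − 6.5Q = 4.5 + 3Q → Q* = 4.4842, P* = 17.9526.
At the ceiling P = 8, quantity supplied = (8 − 4.5)/3 = 1.1667.
Willingness to pay at Q' = 1.1667: 47.1 − 6.5·1.1667 = 39.5165.
ΔQ = 4.4842 − 1.1667 = 3.3175; wedge = 39.5165 − 8 = 31.5165.
DWL = ½ × 3.3175 × 31.5165 = 52.28.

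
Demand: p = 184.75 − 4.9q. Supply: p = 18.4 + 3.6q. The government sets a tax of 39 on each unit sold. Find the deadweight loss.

89.47

Competitive equilibrium: 184.75 − 4.9q = 18.4 + 3.6q → q* = 19.5706, p* = 88.8541.
With the tax, the buyer price exceeds the seller price by 39: (184.75 − 4.9q) − (18.4 + 3.6q) = 39 → q' = 14.9824.
Δq = 19.5706 − 14.9824 = 4.5882; the wedge equals the tax, 39.
DWL = ½ × 4.5882 × 39 = 89.47.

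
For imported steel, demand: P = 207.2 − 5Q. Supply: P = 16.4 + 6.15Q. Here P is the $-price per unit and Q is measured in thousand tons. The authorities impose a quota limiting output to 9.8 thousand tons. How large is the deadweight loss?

$298.08 thousand

Competitive equilibrium: 207.2 − 5Q = 16.4 + 6.15Q → Q* = 17.1121, P* = 121.6395.
At Q = 9.8: demand price = 207.2 − 5·9.8 = 158.2; supply price = 16.4 + 6.15·9.8 = 76.67.
ΔQ = 17.1121 − 9.8 = 7.3121; wedge = 158.2 − 76.67 = 81.53.
The triangle = ½ × 7.3121 × 81.53 = $298.08 thousand.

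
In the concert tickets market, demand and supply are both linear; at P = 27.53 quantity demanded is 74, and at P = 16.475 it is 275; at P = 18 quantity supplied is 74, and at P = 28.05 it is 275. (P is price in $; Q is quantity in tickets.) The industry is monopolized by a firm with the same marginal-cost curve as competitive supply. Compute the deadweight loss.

$168.41

Demand slope = (16.475 − 27.53)/(275 − 74) = −0.055, so P = 31.6 − 0.055Q.
Supply slope = (28.05 − 18)/(275 − 74) = 0.05, so P = 14.3 + 0.05Q.
Competitive equilibrium: 31.6 − 0.055Q = 14.3 + 0.05Q → Q* = 164.7619, P* = 22.5381.
Marginal revenue: MR = 31.6 − 0.11Q. Set MR = MC: 31.6 − 0.11Q = 14.3 + 0.05Q → Q_m = 108.125.
Price P_m = 31.6 − 0.055·108.125 = 25.65313; MC(Q_m) = 14.3 + 0.05·108.125 = 19.70625.
Competitive Q* = 164.7619, so ΔQ = 56.6369; wedge = 25.65313 − 19.70625 = 5.94688.
DWL = ½ × 56.6369 × 5.94688 = $168.41.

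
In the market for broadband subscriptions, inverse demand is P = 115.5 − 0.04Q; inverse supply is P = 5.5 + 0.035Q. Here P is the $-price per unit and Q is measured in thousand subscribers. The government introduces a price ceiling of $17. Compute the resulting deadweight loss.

$48572.28 thousand

Competitive equilibrium: 115.5 − 0.04Q = 5.5 + 0.035Q → Q* = 1466.66667, P* = 56.83333.
At the ceiling P = 17, quantity supplied = (17 − 5.5)/0.035 = 328.57143.
Willingness to pay at Q' = 328.57143: 115.5 − 0.04·328.57143 = 102.35714.
ΔQ = 1466.66667 − 328.57143 = 1138.09524; wedge = 102.35714 − 17 = 85.35714.
The triangle = ½ × 1138.09524 × 85.35714 = $48572.28 thousand.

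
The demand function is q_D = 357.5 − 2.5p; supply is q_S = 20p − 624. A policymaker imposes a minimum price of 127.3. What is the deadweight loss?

In inverse form: demand p = 143 − 0.4q, supply p = 31.2 + 0.05q.
Competitive equilibrium: 143 − 0.4q = 31.2 + 0.05q → q* = 248.4444, p* = 43.6222.
At the floor p = 127.3, quantity demanded = (143 − 127.3)/0.4 = 39.25.
Sellers' marginal cost at q' = 39.25: 31.2 + 0.05·39.25 = 33.1625.
Δq = 248.4444 − 39.25 = 209.1944; wedge = 127.3 − 33.1625 = 94.1375.
Deadweight loss = ½ × 209.1944 × 94.1375 = 9846.52.

9846.52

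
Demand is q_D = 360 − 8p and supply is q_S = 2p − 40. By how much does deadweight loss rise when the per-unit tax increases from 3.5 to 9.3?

In inverse form: demand p = 45 − 0.125q, supply p = 20 + 0.5q.
Competitive equilibrium: 45 − 0.125q = 20 + 0.5q → q* = 40, p* = 40.
For a per-unit tax t: Δq = t/0.625, so DWL = ½·t·(t/0.625) = t²/1.25.
At t = 3.5: DWL = 9.8. At t = 9.3: DWL = 69.192.
Increase = 69.192 − 9.8 = 59.392.

59.392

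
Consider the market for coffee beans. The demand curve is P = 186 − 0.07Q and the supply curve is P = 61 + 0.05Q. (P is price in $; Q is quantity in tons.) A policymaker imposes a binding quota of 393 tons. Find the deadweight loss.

$25246.11

Competitive equilibrium: 186 − 0.07Q = 61 + 0.05Q → Q* = 1041.6667, P* = 113.0833.
At Q = 393: demand price = 186 − 0.07·393 = 158.49; supply price = 61 + 0.05·393 = 80.65.
ΔQ = 1041.6667 − 393 = 648.6667; wedge = 158.49 − 80.65 = 77.84.
Deadweight loss = ½ × 648.6667 × 77.84 = $25246.11.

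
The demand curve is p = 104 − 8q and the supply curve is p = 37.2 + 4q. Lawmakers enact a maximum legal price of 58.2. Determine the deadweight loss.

Competitive equilibrium: 104 − 8q = 37.2 + 4q → q* = 5.5667, p* = 59.4667.
At the ceiling p = 58.2, quantity supplied = (58.2 − 37.2)/4 = 5.25.
Willingness to pay at q' = 5.25: 104 − 8·5.25 = 62.
Δq = 5.5667 − 5.25 = 0.3167; wedge = 62 − 58.2 = 3.8.
DWL = ½ × 0.3167 × 3.8 = 0.60.

0.60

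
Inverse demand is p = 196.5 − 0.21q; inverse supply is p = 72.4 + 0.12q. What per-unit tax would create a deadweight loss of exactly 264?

Competitive equilibrium: 196.5 − 0.21q = 72.4 + 0.12q → q* = 376.0606, p* = 117.5273.
A tax t gives Δq = t/0.33 and wedge t, so DWL = t²/0.66.
t²/0.66 = 264 → t² = 174.24 → t = 13.2.

13.2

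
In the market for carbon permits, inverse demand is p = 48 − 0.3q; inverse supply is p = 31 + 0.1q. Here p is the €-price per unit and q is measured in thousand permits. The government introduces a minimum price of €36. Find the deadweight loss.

€1.25 thousand

Competitive equilibrium: 48 − 0.3q = 31 + 0.1q → q* = 42.5, p* = 35.25.
At the floor p = 36, quantity demanded = (48 − 36)/0.3 = 40.
Sellers' marginal cost at q' = 40: 31 + 0.1·40 = 35.
Δq = 42.5 − 40 = 2.5; wedge = 36 − 35 = 1.
DWL = ½ × 2.5 × 1 = €1.25 thousand.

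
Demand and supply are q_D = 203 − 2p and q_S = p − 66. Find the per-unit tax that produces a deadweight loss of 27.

9

In inverse form: demand p = 101.5 − 0.5q, supply p = 66 + q.
Competitive equilibrium: 101.5 − 0.5q = 66 + q → q* = 23.6667, p* = 89.6667.
A tax t gives Δq = t/1.5 and wedge t, so DWL = t²/3.
t²/3 = 27 → t² = 81 → t = 9.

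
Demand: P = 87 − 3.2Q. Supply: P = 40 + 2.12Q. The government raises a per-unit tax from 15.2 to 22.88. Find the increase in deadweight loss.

Competitive equilibrium: 87 − 3.2Q = 40 + 2.12Q → Q* = 8.8346, P* = 58.7293.
For a per-unit tax t: ΔQ = t/5.32, so DWL = ½·t·(t/5.32) = t²/10.64.
At t = 15.2: DWL = 21.714. At t = 22.88: DWL = 49.201.
Increase = 49.201 − 21.714 = 27.49.

27.49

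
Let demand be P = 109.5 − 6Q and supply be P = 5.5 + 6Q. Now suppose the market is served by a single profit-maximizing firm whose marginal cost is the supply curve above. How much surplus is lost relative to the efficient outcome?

Competitive equilibrium: 109.5 − 6Q = 5.5 + 6Q → Q* = 8.6667, P* = 57.5.
Marginal revenue: MR = 109.5 − 12Q. Set MR = MC: 109.5 − 12Q = 5.5 + 6Q → Q_m = 5.7778.
Price P_m = 109.5 − 6·5.7778 = 74.8332; MC(Q_m) = 5.5 + 6·5.7778 = 40.1668.
Competitive Q* = 8.6667, so ΔQ = 2.8889; wedge = 74.8332 − 40.1668 = 34.6664.
Welfare loss = ½ × 2.8889 × 34.6664 = 50.07.

50.07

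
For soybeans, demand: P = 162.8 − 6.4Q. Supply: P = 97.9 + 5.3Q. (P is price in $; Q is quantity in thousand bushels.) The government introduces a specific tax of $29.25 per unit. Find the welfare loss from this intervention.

Competitive equilibrium: 162.8 − 6.4Q = 97.9 + 5.3Q → Q* = 5.547, P* = 127.2991.
With the tax, the buyer price exceeds the seller price by 29.25: (162.8 − 6.4Q) − (97.9 + 5.3Q) = 29.25 → Q' = 3.047.
ΔQ = 5.547 − 3.047 = 2.5; the wedge equals the tax, 29.25.
Welfare loss = ½ × 2.5 × 29.25 = $36.56 thousand.

$36.56 thousand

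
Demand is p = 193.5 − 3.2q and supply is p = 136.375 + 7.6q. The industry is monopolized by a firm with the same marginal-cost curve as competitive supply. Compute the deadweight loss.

7.89

Competitive equilibrium: 193.5 − 3.2q = 136.375 + 7.6q → q* = 5.2894, p* = 176.5741.
Marginal revenue: MR = 193.5 − 6.4q. Set MR = MC: 193.5 − 6.4q = 136.375 + 7.6q → q_m = 4.0804.
Price p_m = 193.5 − 3.2·4.0804 = 180.4427; MC(q_m) = 136.375 + 7.6·4.0804 = 167.386.
Competitive q* = 5.2894, so Δq = 1.209; wedge = 180.4427 − 167.386 = 13.0567.
The triangle = ½ × 1.209 × 13.0567 = 7.89.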